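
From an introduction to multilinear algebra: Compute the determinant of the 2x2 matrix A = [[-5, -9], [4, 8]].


For a 2x2 matrix [[a, b], [c, d]], det = a*d - b*c.
a = -5, b = -9, c = 4, d = 8
a*d = -5 * 8 = -40
b*c = -9 * 4 = -36
det = -40 - -36 = -4

-4


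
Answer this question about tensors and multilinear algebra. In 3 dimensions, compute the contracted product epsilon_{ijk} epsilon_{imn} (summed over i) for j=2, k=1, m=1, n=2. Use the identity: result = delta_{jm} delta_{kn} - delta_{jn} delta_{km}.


Using the identity: epsilon_{ijk} epsilon_{imn} = delta_{jm} delta_{kn} - delta_{jn} delta_{km}.
delta_{21} = 0
delta_{12} = 0
delta_{22} = 1
delta_{11} = 1
Result = 0 * 0 - 1 * 1 = 0 - 1 = -1

-1


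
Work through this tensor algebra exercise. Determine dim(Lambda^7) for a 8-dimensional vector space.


The dimension of the space of p-forms on an n-dimensional space is C(n, p).
n = 8, p = 7
C(8, 7) = 8! / (7! * 1!) = 8

8


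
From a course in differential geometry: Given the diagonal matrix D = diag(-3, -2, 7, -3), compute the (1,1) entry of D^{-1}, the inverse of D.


For a diagonal matrix, the inverse has entries (D^{-1})_{ii} = 1/d_{ii}.
The diagonal entries are: d_{11} = -3, d_{22} = -2, d_{33} = 7, d_{44} = -3
We need (D^{-1})_{11} = 1/d_{11} = 1/-3 = -1/3

-1/3


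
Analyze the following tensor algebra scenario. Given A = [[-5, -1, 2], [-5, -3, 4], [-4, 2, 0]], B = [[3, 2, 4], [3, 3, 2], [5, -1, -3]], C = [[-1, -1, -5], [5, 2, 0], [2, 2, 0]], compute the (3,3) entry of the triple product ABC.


(ABC)_{33} = sum_m (AB)_{3m} C_{m3}. First compute row 3 of AB.
(AB)_{31} = -4*3 + 2*3 + 0*5 = -6
(AB)_{32} = -4*2 + 2*3 + 0*-1 = -2
(AB)_{33} = -4*4 + 2*2 + 0*-3 = -12
Now contract with column 3 of C:
(AB)_{31} * C_{13} = -6 * -5 = 30
(AB)_{32} * C_{23} = -2 * 0 = 0
(AB)_{33} * C_{33} = -12 * 0 = 0
(ABC)_{33} = 30 + 0 + 0 = 30

30


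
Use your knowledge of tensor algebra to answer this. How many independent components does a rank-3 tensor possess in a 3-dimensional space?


The number of components of a rank-r tensor in d dimensions is d^r.
Here d = 3 and r = 3.
3^3 = 27

27


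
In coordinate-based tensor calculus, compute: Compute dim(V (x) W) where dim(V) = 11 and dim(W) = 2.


The dimension of a tensor product is the product of dimensions.
dim(V) = 11, dim(W) = 2
dim(V (x) W) = 11 * 2 = 22

22


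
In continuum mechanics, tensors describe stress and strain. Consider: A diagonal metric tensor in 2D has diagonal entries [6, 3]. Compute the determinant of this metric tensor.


For a diagonal metric, the determinant is the product of diagonal entries.
Diagonal entries: 6, 3
det(g) = 6 * 3 = 18

18


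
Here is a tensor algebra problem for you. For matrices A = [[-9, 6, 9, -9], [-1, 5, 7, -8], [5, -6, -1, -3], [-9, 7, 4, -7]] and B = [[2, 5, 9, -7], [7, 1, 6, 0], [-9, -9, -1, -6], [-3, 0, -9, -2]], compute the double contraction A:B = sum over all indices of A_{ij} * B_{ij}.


A:B = sum over all i,j of A_{ij} * B_{ij}.
Row 1: -9*2=-18, 6*5=30, 9*9=81, -9*-7=63 => row sum = 156
Row 2: -1*7=-7, 5*1=5, 7*6=42, -8*0=0 => row sum = 40
Row 3: 5*-9=-45, -6*-9=54, -1*-1=1, -3*-6=18 => row sum = 28
Row 4: -9*-3=27, 7*0=0, 4*-9=-36, -7*-2=14 => row sum = 5
Total = 156 + 40 + 28 + 5 = 229

229


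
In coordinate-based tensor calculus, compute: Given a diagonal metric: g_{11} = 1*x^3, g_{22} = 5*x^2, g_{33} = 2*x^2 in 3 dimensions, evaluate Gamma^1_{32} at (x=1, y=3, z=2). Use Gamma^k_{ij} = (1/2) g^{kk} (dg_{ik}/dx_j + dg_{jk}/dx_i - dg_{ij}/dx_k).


For a diagonal metric, Gamma^k_{ij} = (1/2) g^{kk} (dg_{ik}/dx_j + dg_{jk}/dx_i - dg_{ij}/dx_k).
The metric is diagonal, so g_{ab} = 0 for a != b.
At the given point: g_{11} = 1, g_{22} = 5, g_{33} = 2
g^{11} = 1/1
dg_{31}/dx_2 = 0 (off-diagonal)
dg_{21}/dx_3 = 0 (off-diagonal)
dg_{32}/dx_1 = 0 (off-diagonal)
Numerator = 0 + 0 - 0 = 0
Gamma^1_{32} = 0 / (2 * 1) = 0

0


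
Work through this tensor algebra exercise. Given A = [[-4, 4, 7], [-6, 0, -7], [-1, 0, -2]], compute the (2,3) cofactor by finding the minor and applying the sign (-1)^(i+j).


To find cofactor C_{23}, delete row 2 and column 3.
The resulting 2x2 submatrix is: [[-4, 4], [-1, 0]]
Minor M_{23} = -4*0 - 4*-1
  = 0 - -4 = 4
Sign = (-1)^(2+3) = (-1)^5 = -1
Cofactor C_{23} = -1 * 4 = -4

-4


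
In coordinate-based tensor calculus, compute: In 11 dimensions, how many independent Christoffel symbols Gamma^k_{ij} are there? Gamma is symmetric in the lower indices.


Christoffel symbols Gamma^k_{ij} are symmetric in i,j, so there are d * d(d+1)/2 independent symbols.
d = 11
d(d+1)/2 = 11 * 12 / 2 = 66
Total = 11 * 66 = 726

726


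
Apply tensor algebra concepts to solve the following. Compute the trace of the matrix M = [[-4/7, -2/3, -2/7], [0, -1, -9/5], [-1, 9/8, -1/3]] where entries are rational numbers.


The trace is the sum of diagonal entries.
Diagonal: M[1,1] = -4/7, M[2,2] = -1, M[3,3] = -1/3
Tr(M) = -4/7 + -1 + -1/3
Computing step by step:
After adding M[1,1]: -4/7
After adding M[2,2]: -11/7
After adding M[3,3]: -40/21
Tr(M) = -40/21

-40/21


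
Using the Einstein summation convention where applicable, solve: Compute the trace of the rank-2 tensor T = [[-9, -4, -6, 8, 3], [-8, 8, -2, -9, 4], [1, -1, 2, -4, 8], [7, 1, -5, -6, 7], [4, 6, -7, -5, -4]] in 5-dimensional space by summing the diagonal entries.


The contraction (trace) of a rank-2 tensor is the sum of its diagonal elements.
Diagonal entries: A[1,1] = -9, A[2,2] = 8, A[3,3] = 2, A[4,4] = -6, A[5,5] = -4
Tr(A) = -9 + 8 + 2 + -6 + -4 = -9

-9


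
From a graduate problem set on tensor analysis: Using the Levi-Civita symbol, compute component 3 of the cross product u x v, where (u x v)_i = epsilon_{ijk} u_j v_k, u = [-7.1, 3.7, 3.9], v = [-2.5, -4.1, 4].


(u x v)_3 = sum_{j,k} epsilon_{3jk} u_j v_k. Only permutations of (1,2,3) contribute; the two non-zero terms are:
eps_{312} u_1 v_2 = 1 * -7.1 * -4.1 = 29.11
eps_{321} u_2 v_1 = -1 * 3.7 * -2.5 = 9.25
(u x v)_3 = 38.36

38.36


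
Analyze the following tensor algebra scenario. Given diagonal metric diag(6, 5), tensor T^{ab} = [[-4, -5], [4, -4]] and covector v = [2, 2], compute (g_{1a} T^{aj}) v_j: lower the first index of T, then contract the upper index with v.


Step 1: lower the first index. For a diagonal metric, g_{ia} T^{aj} = g_{ii} T^{ij} (no sum on i).
g_{11} = 6
S_1{}^1 = 6 * T^{11} = 6 * -4 = -24
S_1{}^2 = 6 * T^{12} = 6 * -5 = -30
Step 2: contract S_1{}^j with v_j.
S_1{}^1 * v_1 = -24 * 2 = -48
S_1{}^2 * v_2 = -30 * 2 = -60
Result = -48 + -60 = -108

-108


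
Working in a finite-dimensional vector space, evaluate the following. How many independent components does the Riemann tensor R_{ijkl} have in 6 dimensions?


The Riemann tensor in d dimensions has d^2(d^2 - 1)/12 independent components.
d = 6, so d^2 = 36
d^2 - 1 = 35
d^2(d^2 - 1) = 36 * 35 = 1260
Divide by 12: 1260 / 12 = 105

105


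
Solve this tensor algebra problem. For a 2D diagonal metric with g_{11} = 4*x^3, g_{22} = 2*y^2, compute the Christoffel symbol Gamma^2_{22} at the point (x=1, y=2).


For a diagonal metric, Gamma^k_{ij} = (1/2) g^{kk} (dg_{ik}/dx_j + dg_{jk}/dx_i - dg_{ij}/dx_k).
The metric is diagonal, so g_{ab} = 0 for a != b.
At the given point: g_{11} = 4, g_{22} = 8
g^{22} = 1/8
dg_{22}/dx_2 = dg_{22}/dx_2 = 8
dg_{22}/dx_2 = dg_{22}/dx_2 = 8
dg_{22}/dx_2 = dg_{22}/dx_2 = 8
Numerator = 8 + 8 - 8 = 8
Gamma^2_{22} = 8 / (2 * 8) = 1/2

1/2


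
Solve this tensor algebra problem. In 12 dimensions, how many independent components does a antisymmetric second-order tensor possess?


A antisymmetric rank-2 tensor in d dimensions has d(d-1)/2 independent components.
d = 12
d(d-1)/2 = 12 * 11 / 2 = 132 / 2 = 66

66


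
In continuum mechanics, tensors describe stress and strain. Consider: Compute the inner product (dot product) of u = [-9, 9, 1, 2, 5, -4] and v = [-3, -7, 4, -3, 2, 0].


The inner product u . v = sum of u_i * v_i.
Term-by-term: -9 * -3, 9 * -7, 1 * 4, 2 * -3, 5 * 2, -4 * 0
Products: 27, -63, 4, -6, 10, 0
Sum = 27 + -63 + 4 + -6 + 10 + 0 = -28

-28


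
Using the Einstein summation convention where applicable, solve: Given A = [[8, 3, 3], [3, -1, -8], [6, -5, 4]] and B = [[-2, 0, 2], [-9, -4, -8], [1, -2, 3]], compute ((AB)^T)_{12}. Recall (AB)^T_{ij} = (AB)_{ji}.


(AB)^T_{ij} = (AB)_{ji} = sum_k A_{jk} B_{ki}.
For i=1, j=2 we need (AB)_{21}:
A_{21} * B_{11} = 3 * -2 = -6
A_{22} * B_{21} = -1 * -9 = 9
A_{23} * B_{31} = -8 * 1 = -8
Sum = -6 + 9 + -8 = -5

-5


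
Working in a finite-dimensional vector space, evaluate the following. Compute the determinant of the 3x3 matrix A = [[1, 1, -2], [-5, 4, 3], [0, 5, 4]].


Expanding along the first row, det(A) = a11*M_11 - a12*M_12 + a13*M_13, where M_1j is the (1,j) minor.
Minor M_11 = 4*4 - 3*5 = 1
Minor M_12 = -5*4 - 3*0 = -20
Minor M_13 = -5*5 - 4*0 = -25
det = 1*(1) - 1*(-20) + -2*(-25)
    = 1 - -20 + 50
    = 71

71


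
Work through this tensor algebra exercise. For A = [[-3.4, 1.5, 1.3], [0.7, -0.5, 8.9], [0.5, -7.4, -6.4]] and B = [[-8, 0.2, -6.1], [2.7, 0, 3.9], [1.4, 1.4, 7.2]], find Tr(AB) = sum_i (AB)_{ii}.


Tr(AB) = sum_i (AB)_{ii} where (AB)_{ii} = sum_k A_{ik} B_{ki}.
(AB)_{11} = -3.4*-8 + 1.5*2.7 + 1.3*1.4 = 33.07
(AB)_{22} = 0.7*0.2 + -0.5*0 + 8.9*1.4 = 12.6
(AB)_{33} = 0.5*-6.1 + -7.4*3.9 + -6.4*7.2 = -77.99
Tr(AB) = 33.07 + 12.6 + -77.99 = -32.32

-32.32


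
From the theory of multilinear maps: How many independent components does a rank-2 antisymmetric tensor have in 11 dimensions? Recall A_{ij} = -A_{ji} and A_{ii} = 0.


An antisymmetric rank-2 tensor satisfies A_{ij} = -A_{ji}, so diagonal entries are zero.
The independent components are the upper-triangular entries: C(n, 2) = n(n-1)/2.
n = 11
C(11, 2) = 11 * 10 / 2 = 110 / 2 = 55

55


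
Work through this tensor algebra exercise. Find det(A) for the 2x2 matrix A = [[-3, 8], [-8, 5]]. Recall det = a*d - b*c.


For a 2x2 matrix [[a, b], [c, d]], det = a*d - b*c.
a = -3, b = 8, c = -8, d = 5
a*d = -3 * 5 = -15
b*c = 8 * -8 = -64
det = -15 - -64 = 49

49


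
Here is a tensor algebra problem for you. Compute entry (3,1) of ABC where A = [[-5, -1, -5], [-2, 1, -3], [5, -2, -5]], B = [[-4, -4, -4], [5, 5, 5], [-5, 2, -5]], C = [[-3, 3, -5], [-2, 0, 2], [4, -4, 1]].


(ABC)_{31} = sum_m (AB)_{3m} C_{m1}. First compute row 3 of AB.
(AB)_{31} = 5*-4 + -2*5 + -5*-5 = -5
(AB)_{32} = 5*-4 + -2*5 + -5*2 = -40
(AB)_{33} = 5*-4 + -2*5 + -5*-5 = -5
Now contract with column 1 of C:
(AB)_{31} * C_{11} = -5 * -3 = 15
(AB)_{32} * C_{21} = -40 * -2 = 80
(AB)_{33} * C_{31} = -5 * 4 = -20
(ABC)_{31} = 15 + 80 + -20 = 75

75


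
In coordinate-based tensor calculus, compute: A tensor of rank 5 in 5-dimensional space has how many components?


The number of components of a rank-r tensor in d dimensions is d^r.
Here d = 5 and r = 5.
5^5 = 3125

3125


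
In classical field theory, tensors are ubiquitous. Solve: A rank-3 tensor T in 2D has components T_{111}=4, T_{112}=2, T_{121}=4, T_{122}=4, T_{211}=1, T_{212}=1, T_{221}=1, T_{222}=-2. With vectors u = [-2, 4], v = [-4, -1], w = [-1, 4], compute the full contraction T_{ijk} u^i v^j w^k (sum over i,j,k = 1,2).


S = sum over i,j,k of T_{ijk} u_i v_j w_k. Expanding all 8 terms:
T_{111}*u_1*v_1*w_1 = 4*-2*-4*-1 = -32  (running total: -32)
T_{112}*u_1*v_1*w_2 = 2*-2*-4*4 = 64  (running total: 32)
T_{121}*u_1*v_2*w_1 = 4*-2*-1*-1 = -8  (running total: 24)
T_{122}*u_1*v_2*w_2 = 4*-2*-1*4 = 32  (running total: 56)
T_{211}*u_2*v_1*w_1 = 1*4*-4*-1 = 16  (running total: 72)
T_{212}*u_2*v_1*w_2 = 1*4*-4*4 = -64  (running total: 8)
T_{221}*u_2*v_2*w_1 = 1*4*-1*-1 = 4  (running total: 12)
T_{222}*u_2*v_2*w_2 = -2*4*-1*4 = 32  (running total: 44)
S = 44

44


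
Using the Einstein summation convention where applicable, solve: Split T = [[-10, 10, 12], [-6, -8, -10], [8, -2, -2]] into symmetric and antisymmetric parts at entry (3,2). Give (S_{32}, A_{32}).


T_{32} = -2
T_{23} = -10
S_{32} = (-2 + -10)/2 = -12/2 = -6
A_{32} = (-2 - -10)/2 = 8/2 = 4
Check: S + A = -6 + 4 = -2 = T_{32}.

(-6, 4)


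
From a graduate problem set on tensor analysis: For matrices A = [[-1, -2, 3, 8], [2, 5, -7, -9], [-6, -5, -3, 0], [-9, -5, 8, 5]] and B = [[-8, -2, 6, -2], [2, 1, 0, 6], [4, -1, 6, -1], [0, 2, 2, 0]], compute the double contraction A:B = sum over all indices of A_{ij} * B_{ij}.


A:B = sum over all i,j of A_{ij} * B_{ij}.
Row 1: -1*-8=8, -2*-2=4, 3*6=18, 8*-2=-16 => row sum = 14
Row 2: 2*2=4, 5*1=5, -7*0=0, -9*6=-54 => row sum = -45
Row 3: -6*4=-24, -5*-1=5, -3*6=-18, 0*-1=0 => row sum = -37
Row 4: -9*0=0, -5*2=-10, 8*2=16, 5*0=0 => row sum = 6
Total = 14 + -45 + -37 + 6 = -62

-62


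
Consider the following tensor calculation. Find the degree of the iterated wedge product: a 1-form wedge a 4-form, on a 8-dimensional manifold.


The degree of a wedge product is the sum of the degrees of the individual forms.
Degrees: 1, 4
Total degree = 1 + 4 = 5

5


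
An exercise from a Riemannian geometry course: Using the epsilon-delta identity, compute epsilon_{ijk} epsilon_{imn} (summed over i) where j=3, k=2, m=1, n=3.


Using the identity: epsilon_{ijk} epsilon_{imn} = delta_{jm} delta_{kn} - delta_{jn} delta_{km}.
delta_{31} = 0
delta_{23} = 0
delta_{33} = 1
delta_{21} = 0
Result = 0 * 0 - 1 * 0 = 0 - 0 = 0

0


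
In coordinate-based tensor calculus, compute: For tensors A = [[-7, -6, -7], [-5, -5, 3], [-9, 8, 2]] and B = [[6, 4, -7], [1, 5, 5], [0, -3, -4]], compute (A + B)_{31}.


Tensor addition is component-wise: (A + B)_{ij} = A_{ij} + B_{ij}.
A_{31} = -9
B_{31} = 0
(A + B)_{31} = -9 + 0 = -9

-9


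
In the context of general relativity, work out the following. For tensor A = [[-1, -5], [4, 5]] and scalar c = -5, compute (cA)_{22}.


Scalar multiplication: (cA)_{ij} = c * A_{ij}.
c = -5
A_{22} = 5
(cA)_{22} = -5 * 5 = -25

-25


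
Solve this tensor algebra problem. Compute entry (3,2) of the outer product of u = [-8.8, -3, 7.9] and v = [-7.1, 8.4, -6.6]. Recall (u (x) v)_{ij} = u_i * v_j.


The outer product entry T_{ij} = u_i * v_j.
We need i=3, j=2.
u_3 = 7.9, v_2 = 8.4
T_{3,2} = 7.9 * 8.4 = 66.36

66.36


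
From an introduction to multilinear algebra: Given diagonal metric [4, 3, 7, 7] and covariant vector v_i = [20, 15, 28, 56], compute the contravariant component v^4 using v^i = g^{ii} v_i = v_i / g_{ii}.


To raise an index with a diagonal metric: v^i = v_i / g_{ii}.
For index 4: v_4 = 56, g_{44} = 7
v^4 = 56 / 7 = 8

8


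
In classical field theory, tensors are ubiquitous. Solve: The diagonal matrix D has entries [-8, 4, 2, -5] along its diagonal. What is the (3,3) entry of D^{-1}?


For a diagonal matrix, the inverse has entries (D^{-1})_{ii} = 1/d_{ii}.
The diagonal entries are: d_{11} = -8, d_{22} = 4, d_{33} = 2, d_{44} = -5
We need (D^{-1})_{33} = 1/d_{33} = 1/2 = 1/2

1/2


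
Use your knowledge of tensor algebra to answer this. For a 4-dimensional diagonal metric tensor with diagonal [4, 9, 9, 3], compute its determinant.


For a diagonal metric, the determinant is the product of diagonal entries.
Diagonal entries: 4, 9, 9, 3
det(g) = 4 * 9 * 9 * 3 = 972

972


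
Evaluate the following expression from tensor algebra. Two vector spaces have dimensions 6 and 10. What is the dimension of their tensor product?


The dimension of a tensor product is the product of dimensions.
dim(V) = 6, dim(W) = 10
dim(V (x) W) = 6 * 10 = 60

60


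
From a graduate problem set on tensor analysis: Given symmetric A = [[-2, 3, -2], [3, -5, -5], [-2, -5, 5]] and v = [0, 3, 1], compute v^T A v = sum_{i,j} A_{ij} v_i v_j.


First compute Av:
(Av)_1 = -2*0 + 3*3 + -2*1 = 7
(Av)_2 = 3*0 + -5*3 + -5*1 = -20
(Av)_3 = -2*0 + -5*3 + 5*1 = -10
Av = [7, -20, -10]
Then v^T (Av) = 0*7 + 3*-20 + 1*-10
= 0 + -60 + -10 = -70

-70


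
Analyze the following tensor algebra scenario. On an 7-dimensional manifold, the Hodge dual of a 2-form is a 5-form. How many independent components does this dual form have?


The Hodge dual of a p-form on an n-dimensional manifold is an (n-p)-form.
n = 7, p = 2, so dual degree = 7 - 2 = 5
The number of components is C(n, n-p) = C(7, 5) = 21

21


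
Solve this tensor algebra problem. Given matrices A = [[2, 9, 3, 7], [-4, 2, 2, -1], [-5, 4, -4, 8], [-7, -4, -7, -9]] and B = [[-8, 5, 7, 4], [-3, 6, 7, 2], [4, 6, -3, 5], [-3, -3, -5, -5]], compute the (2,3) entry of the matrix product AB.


(AB)_{ij} = sum_k A_{ik} B_{kj}.
For i=2, j=3:
A_{21} * B_{13} = -4 * 7 = -28
A_{22} * B_{23} = 2 * 7 = 14
A_{23} * B_{33} = 2 * -3 = -6
A_{24} * B_{43} = -1 * -5 = 5
Sum = -28 + 14 + -6 + 5 = -15

-15


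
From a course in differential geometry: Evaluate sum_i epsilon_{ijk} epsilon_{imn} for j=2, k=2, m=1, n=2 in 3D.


Using the identity: epsilon_{ijk} epsilon_{imn} = delta_{jm} delta_{kn} - delta_{jn} delta_{km}.
delta_{21} = 0
delta_{22} = 1
delta_{22} = 1
delta_{21} = 0
Result = 0 * 1 - 1 * 0 = 0 - 0 = 0

0


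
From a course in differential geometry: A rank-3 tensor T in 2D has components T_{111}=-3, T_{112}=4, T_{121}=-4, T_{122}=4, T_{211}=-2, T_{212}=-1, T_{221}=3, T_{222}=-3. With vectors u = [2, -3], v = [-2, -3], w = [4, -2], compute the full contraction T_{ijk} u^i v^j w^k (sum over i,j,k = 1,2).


S = sum over i,j,k of T_{ijk} u_i v_j w_k. Expanding all 8 terms:
T_{111}*u_1*v_1*w_1 = -3*2*-2*4 = 48  (running total: 48)
T_{112}*u_1*v_1*w_2 = 4*2*-2*-2 = 32  (running total: 80)
T_{121}*u_1*v_2*w_1 = -4*2*-3*4 = 96  (running total: 176)
T_{122}*u_1*v_2*w_2 = 4*2*-3*-2 = 48  (running total: 224)
T_{211}*u_2*v_1*w_1 = -2*-3*-2*4 = -48  (running total: 176)
T_{212}*u_2*v_1*w_2 = -1*-3*-2*-2 = 12  (running total: 188)
T_{221}*u_2*v_2*w_1 = 3*-3*-3*4 = 108  (running total: 296)
T_{222}*u_2*v_2*w_2 = -3*-3*-3*-2 = 54  (running total: 350)
S = 350

350


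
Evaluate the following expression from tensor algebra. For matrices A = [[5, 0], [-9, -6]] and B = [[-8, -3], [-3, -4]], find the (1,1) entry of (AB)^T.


(AB)^T_{ij} = (AB)_{ji} = sum_k A_{jk} B_{ki}.
For i=1, j=1 we need (AB)_{11}:
A_{11} * B_{11} = 5 * -8 = -40
A_{12} * B_{21} = 0 * -3 = 0
Sum = -40 + 0 = -40

-40


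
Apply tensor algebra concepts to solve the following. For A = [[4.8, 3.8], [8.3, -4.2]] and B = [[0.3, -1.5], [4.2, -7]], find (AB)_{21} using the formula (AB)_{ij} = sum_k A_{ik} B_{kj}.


(AB)_{ij} = sum_k A_{ik} B_{kj}.
For i=2, j=1:
A_{21} * B_{11} = 8.3 * 0.3 = 2.49
A_{22} * B_{21} = -4.2 * 4.2 = -17.64
Sum = 2.49 + -17.64 = -15.15

-15.15


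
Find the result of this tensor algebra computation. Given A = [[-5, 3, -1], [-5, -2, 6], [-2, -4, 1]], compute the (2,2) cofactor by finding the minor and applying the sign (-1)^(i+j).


To find cofactor C_{22}, delete row 2 and column 2.
The resulting 2x2 submatrix is: [[-5, -1], [-2, 1]]
Minor M_{22} = -5*1 - -1*-2
  = -5 - 2 = -7
Sign = (-1)^(2+2) = (-1)^4 = 1
Cofactor C_{22} = 1 * -7 = -7

-7


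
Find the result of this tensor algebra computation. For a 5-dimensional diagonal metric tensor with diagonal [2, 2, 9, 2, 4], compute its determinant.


For a diagonal metric, the determinant is the product of diagonal entries.
Diagonal entries: 2, 2, 9, 2, 4
det(g) = 2 * 2 * 9 * 2 * 4 = 288

288


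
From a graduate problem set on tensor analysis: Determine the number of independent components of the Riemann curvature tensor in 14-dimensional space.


The Riemann tensor in d dimensions has d^2(d^2 - 1)/12 independent components.
d = 14, so d^2 = 196
d^2 - 1 = 195
d^2(d^2 - 1) = 196 * 195 = 38220
Divide by 12: 38220 / 12 = 3185

3185


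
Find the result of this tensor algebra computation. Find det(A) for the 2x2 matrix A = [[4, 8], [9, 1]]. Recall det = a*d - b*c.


For a 2x2 matrix [[a, b], [c, d]], det = a*d - b*c.
a = 4, b = 8, c = 9, d = 1
a*d = 4 * 1 = 4
b*c = 8 * 9 = 72
det = 4 - 72 = -68

-68


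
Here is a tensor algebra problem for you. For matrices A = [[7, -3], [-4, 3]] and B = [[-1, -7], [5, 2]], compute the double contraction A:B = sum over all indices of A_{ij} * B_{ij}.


A:B = sum over all i,j of A_{ij} * B_{ij}.
Row 1: 7*-1=-7, -3*-7=21 => row sum = 14
Row 2: -4*5=-20, 3*2=6 => row sum = -14
Total = 14 + -14 = 0

0


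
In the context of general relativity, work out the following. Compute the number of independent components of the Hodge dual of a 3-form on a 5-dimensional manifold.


The Hodge dual of a p-form on an n-dimensional manifold is an (n-p)-form.
n = 5, p = 3, so dual degree = 5 - 3 = 2
The number of components is C(n, n-p) = C(5, 2) = 10

10


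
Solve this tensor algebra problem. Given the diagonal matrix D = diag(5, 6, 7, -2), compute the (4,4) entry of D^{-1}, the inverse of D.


For a diagonal matrix, the inverse has entries (D^{-1})_{ii} = 1/d_{ii}.
The diagonal entries are: d_{11} = 5, d_{22} = 6, d_{33} = 7, d_{44} = -2
We need (D^{-1})_{44} = 1/d_{44} = 1/-2 = -1/2

-1/2


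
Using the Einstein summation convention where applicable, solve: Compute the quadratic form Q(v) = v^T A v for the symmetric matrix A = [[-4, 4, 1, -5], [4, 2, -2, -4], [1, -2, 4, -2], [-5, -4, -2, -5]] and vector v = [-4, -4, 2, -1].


First compute Av:
(Av)_1 = -4*-4 + 4*-4 + 1*2 + -5*-1 = 7
(Av)_2 = 4*-4 + 2*-4 + -2*2 + -4*-1 = -24
(Av)_3 = 1*-4 + -2*-4 + 4*2 + -2*-1 = 14
(Av)_4 = -5*-4 + -4*-4 + -2*2 + -5*-1 = 37
Av = [7, -24, 14, 37]
Then v^T (Av) = -4*7 + -4*-24 + 2*14 + -1*37
= -28 + 96 + 28 + -37 = 59

59


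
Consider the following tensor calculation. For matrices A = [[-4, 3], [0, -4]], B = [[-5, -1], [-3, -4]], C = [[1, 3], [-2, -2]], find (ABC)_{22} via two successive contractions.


(ABC)_{22} = sum_m (AB)_{2m} C_{m2}. First compute row 2 of AB.
(AB)_{21} = 0*-5 + -4*-3 = 12
(AB)_{22} = 0*-1 + -4*-4 = 16
Now contract with column 2 of C:
(AB)_{21} * C_{12} = 12 * 3 = 36
(AB)_{22} * C_{22} = 16 * -2 = -32
(ABC)_{22} = 36 + -32 = 4

4


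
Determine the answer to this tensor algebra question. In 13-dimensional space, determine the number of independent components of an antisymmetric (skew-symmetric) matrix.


An antisymmetric rank-2 tensor satisfies A_{ij} = -A_{ji}, so diagonal entries are zero.
The independent components are the upper-triangular entries: C(n, 2) = n(n-1)/2.
n = 13
C(13, 2) = 13 * 12 / 2 = 156 / 2 = 78

78


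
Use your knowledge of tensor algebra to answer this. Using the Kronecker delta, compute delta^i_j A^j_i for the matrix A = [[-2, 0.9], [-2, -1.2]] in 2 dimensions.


The contraction (trace) of a rank-2 tensor is the sum of its diagonal elements.
Diagonal entries: A[1,1] = -2, A[2,2] = -1.2
Tr(A) = -2 + -1.2 = -3.2

-3.2


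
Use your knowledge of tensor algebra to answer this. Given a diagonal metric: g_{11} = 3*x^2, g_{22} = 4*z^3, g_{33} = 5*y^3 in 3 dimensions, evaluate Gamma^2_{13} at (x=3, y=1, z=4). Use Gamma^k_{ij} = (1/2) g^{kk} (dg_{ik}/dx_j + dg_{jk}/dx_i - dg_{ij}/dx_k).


For a diagonal metric, Gamma^k_{ij} = (1/2) g^{kk} (dg_{ik}/dx_j + dg_{jk}/dx_i - dg_{ij}/dx_k).
The metric is diagonal, so g_{ab} = 0 for a != b.
At the given point: g_{11} = 27, g_{22} = 256, g_{33} = 5
g^{22} = 1/256
dg_{12}/dx_3 = 0 (off-diagonal)
dg_{32}/dx_1 = 0 (off-diagonal)
dg_{13}/dx_2 = 0 (off-diagonal)
Numerator = 0 + 0 - 0 = 0
Gamma^2_{13} = 0 / (2 * 256) = 0

0


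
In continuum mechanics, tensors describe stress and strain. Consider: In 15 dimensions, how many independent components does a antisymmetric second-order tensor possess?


A antisymmetric rank-2 tensor in d dimensions has d(d-1)/2 independent components.
d = 15
d(d-1)/2 = 15 * 14 / 2 = 210 / 2 = 105

105


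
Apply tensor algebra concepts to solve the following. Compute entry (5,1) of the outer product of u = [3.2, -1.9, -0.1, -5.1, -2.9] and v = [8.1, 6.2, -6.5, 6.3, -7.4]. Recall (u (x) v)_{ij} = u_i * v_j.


The outer product entry T_{ij} = u_i * v_j.
We need i=5, j=1.
u_5 = -2.9, v_1 = 8.1
T_{5,1} = -2.9 * 8.1 = -23.49

-23.49


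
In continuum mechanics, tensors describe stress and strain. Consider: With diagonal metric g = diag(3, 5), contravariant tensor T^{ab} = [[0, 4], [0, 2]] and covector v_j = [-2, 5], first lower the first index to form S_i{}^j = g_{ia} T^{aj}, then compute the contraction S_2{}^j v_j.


Step 1: lower the first index. For a diagonal metric, g_{ia} T^{aj} = g_{ii} T^{ij} (no sum on i).
g_{22} = 5
S_2{}^1 = 5 * T^{21} = 5 * 0 = 0
S_2{}^2 = 5 * T^{22} = 5 * 2 = 10
Step 2: contract S_2{}^j with v_j.
S_2{}^1 * v_1 = 0 * -2 = 0
S_2{}^2 * v_2 = 10 * 5 = 50
Result = 0 + 50 = 50

50


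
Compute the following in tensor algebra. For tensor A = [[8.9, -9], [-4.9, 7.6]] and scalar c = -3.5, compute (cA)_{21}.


Scalar multiplication: (cA)_{ij} = c * A_{ij}.
c = -3.5
A_{21} = -4.9
(cA)_{21} = -3.5 * -4.9 = 17.15

17.15


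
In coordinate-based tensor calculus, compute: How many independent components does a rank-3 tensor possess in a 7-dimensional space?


The number of components of a rank-r tensor in d dimensions is d^r.
Here d = 7 and r = 3.
7^3 = 343

343


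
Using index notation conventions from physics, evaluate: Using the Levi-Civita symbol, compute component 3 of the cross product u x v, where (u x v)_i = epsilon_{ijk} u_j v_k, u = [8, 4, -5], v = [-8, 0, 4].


(u x v)_3 = sum_{j,k} epsilon_{3jk} u_j v_k. Only permutations of (1,2,3) contribute; the two non-zero terms are:
eps_{312} u_1 v_2 = 1 * 8 * 0 = 0
eps_{321} u_2 v_1 = -1 * 4 * -8 = 32
(u x v)_3 = 32

32


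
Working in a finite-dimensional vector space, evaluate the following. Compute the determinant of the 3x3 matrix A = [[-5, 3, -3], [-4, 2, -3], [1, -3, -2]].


Expanding along the first row, det(A) = a11*M_11 - a12*M_12 + a13*M_13, where M_1j is the (1,j) minor.
Minor M_11 = 2*-2 - -3*-3 = -13
Minor M_12 = -4*-2 - -3*1 = 11
Minor M_13 = -4*-3 - 2*1 = 10
det = -5*(-13) - 3*(11) + -3*(10)
    = 65 - 33 + -30
    = 2

2


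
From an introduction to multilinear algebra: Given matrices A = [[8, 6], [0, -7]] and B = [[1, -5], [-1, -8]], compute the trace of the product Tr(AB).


Tr(AB) = sum_i (AB)_{ii} where (AB)_{ii} = sum_k A_{ik} B_{ki}.
(AB)_{11} = 8*1 + 6*-1 = 2
(AB)_{22} = 0*-5 + -7*-8 = 56
Tr(AB) = 2 + 56 = 58

58


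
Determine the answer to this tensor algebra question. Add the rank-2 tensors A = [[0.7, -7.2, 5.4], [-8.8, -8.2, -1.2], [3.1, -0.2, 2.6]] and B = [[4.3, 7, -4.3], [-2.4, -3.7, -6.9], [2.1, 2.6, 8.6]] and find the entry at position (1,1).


Tensor addition is component-wise: (A + B)_{ij} = A_{ij} + B_{ij}.
A_{11} = 0.7
B_{11} = 4.3
(A + B)_{11} = 0.7 + 4.3 = 5

5


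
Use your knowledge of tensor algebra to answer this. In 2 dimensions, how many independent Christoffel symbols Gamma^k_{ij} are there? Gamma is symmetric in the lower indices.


Christoffel symbols Gamma^k_{ij} are symmetric in i,j, so there are d * d(d+1)/2 independent symbols.
d = 2
d(d+1)/2 = 2 * 3 / 2 = 3
Total = 2 * 3 = 6

6


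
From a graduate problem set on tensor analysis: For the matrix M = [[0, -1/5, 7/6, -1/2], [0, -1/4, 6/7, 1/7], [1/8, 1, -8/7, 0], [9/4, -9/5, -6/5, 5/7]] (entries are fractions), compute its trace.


The trace is the sum of diagonal entries.
Diagonal: M[1,1] = 0, M[2,2] = -1/4, M[3,3] = -8/7, M[4,4] = 5/7
Tr(M) = 0 + -1/4 + -8/7 + 5/7
Computing step by step:
After adding M[1,1]: 0
After adding M[2,2]: -1/4
After adding M[3,3]: -39/28
After adding M[4,4]: -19/28
Tr(M) = -19/28

-19/28


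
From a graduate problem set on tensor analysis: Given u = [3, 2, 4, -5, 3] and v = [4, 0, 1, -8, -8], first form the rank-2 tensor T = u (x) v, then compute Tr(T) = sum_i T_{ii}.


The outer product gives T_{ij} = u_i v_j.
The trace (contraction) is Tr(T) = sum_i T_{ii} = sum_i u_i v_i.
Diagonal entries:
T_{11} = u_1 * v_1 = 3 * 4 = 12
T_{22} = u_2 * v_2 = 2 * 0 = 0
T_{33} = u_3 * v_3 = 4 * 1 = 4
T_{44} = u_4 * v_4 = -5 * -8 = 40
T_{55} = u_5 * v_5 = 3 * -8 = -24
Tr(T) = 12 + 0 + 4 + 40 + -24 = 32

32


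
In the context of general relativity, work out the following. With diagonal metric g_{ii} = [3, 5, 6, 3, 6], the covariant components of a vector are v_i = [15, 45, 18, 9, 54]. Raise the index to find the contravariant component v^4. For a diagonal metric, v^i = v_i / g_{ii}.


To raise an index with a diagonal metric: v^i = v_i / g_{ii}.
For index 4: v_4 = 9, g_{44} = 3
v^4 = 9 / 3 = 3

3


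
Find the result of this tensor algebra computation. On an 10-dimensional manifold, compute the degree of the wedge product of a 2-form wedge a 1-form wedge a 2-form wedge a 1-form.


The degree of a wedge product is the sum of the degrees of the individual forms.
Degrees: 2, 1, 2, 1
Total degree = 2 + 1 + 2 + 1 = 6

6


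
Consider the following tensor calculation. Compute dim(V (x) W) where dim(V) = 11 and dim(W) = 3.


The dimension of a tensor product is the product of dimensions.
dim(V) = 11, dim(W) = 3
dim(V (x) W) = 11 * 3 = 33

33


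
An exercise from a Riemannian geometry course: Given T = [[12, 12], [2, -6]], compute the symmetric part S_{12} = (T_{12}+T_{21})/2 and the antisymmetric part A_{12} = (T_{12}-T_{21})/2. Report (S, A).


T_{12} = 12
T_{21} = 2
S_{12} = (12 + 2)/2 = 14/2 = 7
A_{12} = (12 - 2)/2 = 10/2 = 5
Check: S + A = 7 + 5 = 12 = T_{12}.

(7, 5)


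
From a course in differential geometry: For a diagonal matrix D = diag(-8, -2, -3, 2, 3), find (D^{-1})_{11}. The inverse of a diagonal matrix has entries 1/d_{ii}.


For a diagonal matrix, the inverse has entries (D^{-1})_{ii} = 1/d_{ii}.
The diagonal entries are: d_{11} = -8, d_{22} = -2, d_{33} = -3, d_{44} = 2, d_{55} = 3
We need (D^{-1})_{11} = 1/d_{11} = 1/-8 = -1/8

-1/8


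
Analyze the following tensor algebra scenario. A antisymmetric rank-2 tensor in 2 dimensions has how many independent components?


A antisymmetric rank-2 tensor in d dimensions has d(d-1)/2 independent components.
d = 2
d(d-1)/2 = 2 * 1 / 2 = 2 / 2 = 1

1


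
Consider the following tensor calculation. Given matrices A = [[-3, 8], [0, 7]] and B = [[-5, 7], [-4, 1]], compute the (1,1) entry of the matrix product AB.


(AB)_{ij} = sum_k A_{ik} B_{kj}.
For i=1, j=1:
A_{11} * B_{11} = -3 * -5 = 15
A_{12} * B_{21} = 8 * -4 = -32
Sum = 15 + -32 = -17

-17


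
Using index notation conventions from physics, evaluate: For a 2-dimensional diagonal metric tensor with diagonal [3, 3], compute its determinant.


For a diagonal metric, the determinant is the product of diagonal entries.
Diagonal entries: 3, 3
det(g) = 3 * 3 = 9

9


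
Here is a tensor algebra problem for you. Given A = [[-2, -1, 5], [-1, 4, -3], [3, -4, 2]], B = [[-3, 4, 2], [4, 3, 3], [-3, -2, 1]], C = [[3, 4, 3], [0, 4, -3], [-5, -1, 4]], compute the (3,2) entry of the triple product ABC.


(ABC)_{32} = sum_m (AB)_{3m} C_{m2}. First compute row 3 of AB.
(AB)_{31} = 3*-3 + -4*4 + 2*-3 = -31
(AB)_{32} = 3*4 + -4*3 + 2*-2 = -4
(AB)_{33} = 3*2 + -4*3 + 2*1 = -4
Now contract with column 2 of C:
(AB)_{31} * C_{12} = -31 * 4 = -124
(AB)_{32} * C_{22} = -4 * 4 = -16
(AB)_{33} * C_{32} = -4 * -1 = 4
(ABC)_{32} = -124 + -16 + 4 = -136

-136


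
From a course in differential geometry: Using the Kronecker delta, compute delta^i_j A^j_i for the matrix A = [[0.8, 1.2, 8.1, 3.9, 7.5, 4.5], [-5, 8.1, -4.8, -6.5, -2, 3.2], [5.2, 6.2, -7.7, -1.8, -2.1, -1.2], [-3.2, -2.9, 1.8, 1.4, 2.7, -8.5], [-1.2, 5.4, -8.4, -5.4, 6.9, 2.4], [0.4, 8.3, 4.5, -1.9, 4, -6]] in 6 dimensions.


The contraction (trace) of a rank-2 tensor is the sum of its diagonal elements.
Diagonal entries: A[1,1] = 0.8, A[2,2] = 8.1, A[3,3] = -7.7, A[4,4] = 1.4, A[5,5] = 6.9, A[6,6] = -6
Tr(A) = 0.8 + 8.1 + -7.7 + 1.4 + 6.9 + -6 = 3.5

3.5


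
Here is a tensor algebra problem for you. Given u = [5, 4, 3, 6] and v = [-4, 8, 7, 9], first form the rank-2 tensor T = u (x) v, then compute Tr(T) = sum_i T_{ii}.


The outer product gives T_{ij} = u_i v_j.
The trace (contraction) is Tr(T) = sum_i T_{ii} = sum_i u_i v_i.
Diagonal entries:
T_{11} = u_1 * v_1 = 5 * -4 = -20
T_{22} = u_2 * v_2 = 4 * 8 = 32
T_{33} = u_3 * v_3 = 3 * 7 = 21
T_{44} = u_4 * v_4 = 6 * 9 = 54
Tr(T) = -20 + 32 + 21 + 54 = 87

87


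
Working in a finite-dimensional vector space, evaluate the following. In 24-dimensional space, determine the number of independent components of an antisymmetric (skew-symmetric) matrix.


An antisymmetric rank-2 tensor satisfies A_{ij} = -A_{ji}, so diagonal entries are zero.
The independent components are the upper-triangular entries: C(n, 2) = n(n-1)/2.
n = 24
C(24, 2) = 24 * 23 / 2 = 552 / 2 = 276

276


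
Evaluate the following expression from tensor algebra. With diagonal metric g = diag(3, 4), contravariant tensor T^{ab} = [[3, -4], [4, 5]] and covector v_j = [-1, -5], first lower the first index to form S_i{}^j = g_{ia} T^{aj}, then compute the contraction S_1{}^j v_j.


Step 1: lower the first index. For a diagonal metric, g_{ia} T^{aj} = g_{ii} T^{ij} (no sum on i).
g_{11} = 3
S_1{}^1 = 3 * T^{11} = 3 * 3 = 9
S_1{}^2 = 3 * T^{12} = 3 * -4 = -12
Step 2: contract S_1{}^j with v_j.
S_1{}^1 * v_1 = 9 * -1 = -9
S_1{}^2 * v_2 = -12 * -5 = 60
Result = -9 + 60 = 51

51


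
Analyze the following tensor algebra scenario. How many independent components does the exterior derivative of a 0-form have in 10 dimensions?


The exterior derivative of a p-form is a (p+1)-form.
Its number of independent components is C(n, p+1).
n = 10, p+1 = 1
C(10, 1) = 10

10


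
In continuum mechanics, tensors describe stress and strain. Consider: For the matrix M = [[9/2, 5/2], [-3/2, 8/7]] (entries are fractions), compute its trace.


The trace is the sum of diagonal entries.
Diagonal: M[1,1] = 9/2, M[2,2] = 8/7
Tr(M) = 9/2 + 8/7
Computing step by step:
After adding M[1,1]: 9/2
After adding M[2,2]: 79/14
Tr(M) = 79/14

79/14


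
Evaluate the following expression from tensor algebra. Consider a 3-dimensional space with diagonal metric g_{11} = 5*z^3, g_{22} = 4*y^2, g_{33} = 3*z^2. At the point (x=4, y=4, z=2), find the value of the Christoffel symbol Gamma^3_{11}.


For a diagonal metric, Gamma^k_{ij} = (1/2) g^{kk} (dg_{ik}/dx_j + dg_{jk}/dx_i - dg_{ij}/dx_k).
The metric is diagonal, so g_{ab} = 0 for a != b.
At the given point: g_{11} = 40, g_{22} = 64, g_{33} = 12
g^{33} = 1/12
dg_{13}/dx_1 = 0 (off-diagonal)
dg_{13}/dx_1 = 0 (off-diagonal)
dg_{11}/dx_3 = dg_{11}/dx_3 = 60
Numerator = 0 + 0 - 60 = -60
Gamma^3_{11} = -60 / (2 * 12) = -5/2

-5/2


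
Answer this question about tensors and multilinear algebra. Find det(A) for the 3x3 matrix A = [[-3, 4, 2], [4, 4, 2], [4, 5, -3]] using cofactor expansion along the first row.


Expanding along the first row, det(A) = a11*M_11 - a12*M_12 + a13*M_13, where M_1j is the (1,j) minor.
Minor M_11 = 4*-3 - 2*5 = -22
Minor M_12 = 4*-3 - 2*4 = -20
Minor M_13 = 4*5 - 4*4 = 4
det = -3*(-22) - 4*(-20) + 2*(4)
    = 66 - -80 + 8
    = 154

154


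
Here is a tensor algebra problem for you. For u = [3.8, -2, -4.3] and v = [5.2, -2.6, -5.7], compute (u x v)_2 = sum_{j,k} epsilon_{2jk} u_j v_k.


(u x v)_2 = sum_{j,k} epsilon_{2jk} u_j v_k. Only permutations of (1,2,3) contribute; the two non-zero terms are:
eps_{213} u_1 v_3 = -1 * 3.8 * -5.7 = 21.66
eps_{231} u_3 v_1 = 1 * -4.3 * 5.2 = -22.36
(u x v)_2 = -0.7

-0.7


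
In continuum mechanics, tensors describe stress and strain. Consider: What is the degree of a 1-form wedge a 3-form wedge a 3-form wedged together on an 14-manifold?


The degree of a wedge product is the sum of the degrees of the individual forms.
Degrees: 1, 3, 3
Total degree = 1 + 3 + 3 = 7

7


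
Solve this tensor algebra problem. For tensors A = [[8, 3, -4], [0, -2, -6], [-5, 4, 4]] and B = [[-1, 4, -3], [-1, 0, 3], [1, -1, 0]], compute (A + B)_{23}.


Tensor addition is component-wise: (A + B)_{ij} = A_{ij} + B_{ij}.
A_{23} = -6
B_{23} = 3
(A + B)_{23} = -6 + 3 = -3

-3


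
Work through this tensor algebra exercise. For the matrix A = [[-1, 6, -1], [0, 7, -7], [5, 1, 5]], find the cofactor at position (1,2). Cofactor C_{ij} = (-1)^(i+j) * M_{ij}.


To find cofactor C_{12}, delete row 1 and column 2.
The resulting 2x2 submatrix is: [[0, -7], [5, 5]]
Minor M_{12} = 0*5 - -7*5
  = 0 - -35 = 35
Sign = (-1)^(1+2) = (-1)^3 = -1
Cofactor C_{12} = -1 * 35 = -35

-35


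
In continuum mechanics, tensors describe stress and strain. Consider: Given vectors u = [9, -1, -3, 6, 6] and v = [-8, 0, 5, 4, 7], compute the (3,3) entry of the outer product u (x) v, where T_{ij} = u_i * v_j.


The outer product entry T_{ij} = u_i * v_j.
We need i=3, j=3.
u_3 = -3, v_3 = 5
T_{3,3} = -3 * 5 = -15

-15


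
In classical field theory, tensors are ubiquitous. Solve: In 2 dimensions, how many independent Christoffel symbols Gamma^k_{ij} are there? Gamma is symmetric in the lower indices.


Christoffel symbols Gamma^k_{ij} are symmetric in i,j, so there are d * d(d+1)/2 independent symbols.
d = 2
d(d+1)/2 = 2 * 3 / 2 = 3
Total = 2 * 3 = 6

6


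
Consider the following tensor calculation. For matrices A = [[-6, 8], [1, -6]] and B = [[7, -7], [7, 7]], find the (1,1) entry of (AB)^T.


(AB)^T_{ij} = (AB)_{ji} = sum_k A_{jk} B_{ki}.
For i=1, j=1 we need (AB)_{11}:
A_{11} * B_{11} = -6 * 7 = -42
A_{12} * B_{21} = 8 * 7 = 56
Sum = -42 + 56 = 14

14


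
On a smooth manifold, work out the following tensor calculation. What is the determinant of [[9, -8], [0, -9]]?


For a 2x2 matrix [[a, b], [c, d]], det = a*d - b*c.
a = 9, b = -8, c = 0, d = -9
a*d = 9 * -9 = -81
b*c = -8 * 0 = 0
det = -81 - 0 = -81

-81


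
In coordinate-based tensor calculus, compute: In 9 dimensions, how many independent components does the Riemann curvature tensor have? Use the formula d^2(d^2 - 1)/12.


The Riemann tensor in d dimensions has d^2(d^2 - 1)/12 independent components.
d = 9, so d^2 = 81
d^2 - 1 = 80
d^2(d^2 - 1) = 81 * 80 = 6480
Divide by 12: 6480 / 12 = 540

540


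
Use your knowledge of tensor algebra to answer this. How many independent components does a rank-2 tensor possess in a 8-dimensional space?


The number of components of a rank-r tensor in d dimensions is d^r.
Here d = 8 and r = 2.
8^2 = 64

64


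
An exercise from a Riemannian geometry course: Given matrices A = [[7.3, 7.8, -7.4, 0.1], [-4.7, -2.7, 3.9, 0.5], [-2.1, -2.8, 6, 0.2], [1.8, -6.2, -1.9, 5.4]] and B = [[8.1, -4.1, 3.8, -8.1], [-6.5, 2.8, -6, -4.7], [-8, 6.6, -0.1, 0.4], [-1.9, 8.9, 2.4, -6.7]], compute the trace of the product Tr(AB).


Tr(AB) = sum_i (AB)_{ii} where (AB)_{ii} = sum_k A_{ik} B_{ki}.
(AB)_{11} = 7.3*8.1 + 7.8*-6.5 + -7.4*-8 + 0.1*-1.9 = 67.44
(AB)_{22} = -4.7*-4.1 + -2.7*2.8 + 3.9*6.6 + 0.5*8.9 = 41.9
(AB)_{33} = -2.1*3.8 + -2.8*-6 + 6*-0.1 + 0.2*2.4 = 8.7
(AB)_{44} = 1.8*-8.1 + -6.2*-4.7 + -1.9*0.4 + 5.4*-6.7 = -22.38
Tr(AB) = 67.44 + 41.9 + 8.7 + -22.38 = 95.66

95.66


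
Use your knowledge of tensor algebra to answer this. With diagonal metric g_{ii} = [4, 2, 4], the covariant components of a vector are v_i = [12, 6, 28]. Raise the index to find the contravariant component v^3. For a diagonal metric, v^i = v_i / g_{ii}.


To raise an index with a diagonal metric: v^i = v_i / g_{ii}.
For index 3: v_3 = 28, g_{33} = 4
v^3 = 28 / 4 = 7

7


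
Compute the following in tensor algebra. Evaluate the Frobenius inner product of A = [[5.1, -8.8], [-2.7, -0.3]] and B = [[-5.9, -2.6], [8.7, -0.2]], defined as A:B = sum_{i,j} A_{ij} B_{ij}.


A:B = sum over all i,j of A_{ij} * B_{ij}.
Row 1: 5.1*-5.9=-30.09, -8.8*-2.6=22.88 => row sum = -7.21
Row 2: -2.7*8.7=-23.49, -0.3*-0.2=0.06 => row sum = -23.43
Total = -7.21 + -23.43 = -30.64

-30.64


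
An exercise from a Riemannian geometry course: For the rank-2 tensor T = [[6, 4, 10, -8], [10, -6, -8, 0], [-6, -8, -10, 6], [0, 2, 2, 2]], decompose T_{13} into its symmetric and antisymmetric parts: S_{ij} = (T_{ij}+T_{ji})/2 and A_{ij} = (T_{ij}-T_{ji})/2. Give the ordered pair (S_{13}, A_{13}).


T_{13} = 10
T_{31} = -6
S_{13} = (10 + -6)/2 = 4/2 = 2
A_{13} = (10 - -6)/2 = 16/2 = 8
Check: S + A = 2 + 8 = 10 = T_{13}.

(2, 8)


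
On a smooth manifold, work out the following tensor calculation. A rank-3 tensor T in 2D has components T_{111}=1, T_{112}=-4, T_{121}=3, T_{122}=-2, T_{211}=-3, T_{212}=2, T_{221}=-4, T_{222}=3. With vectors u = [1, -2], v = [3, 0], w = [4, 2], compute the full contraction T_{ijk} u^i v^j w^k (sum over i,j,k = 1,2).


S = sum over i,j,k of T_{ijk} u_i v_j w_k. Expanding all 8 terms:
T_{111}*u_1*v_1*w_1 = 1*1*3*4 = 12  (running total: 12)
T_{112}*u_1*v_1*w_2 = -4*1*3*2 = -24  (running total: -12)
T_{121}*u_1*v_2*w_1 = 3*1*0*4 = 0  (running total: -12)
T_{122}*u_1*v_2*w_2 = -2*1*0*2 = 0  (running total: -12)
T_{211}*u_2*v_1*w_1 = -3*-2*3*4 = 72  (running total: 60)
T_{212}*u_2*v_1*w_2 = 2*-2*3*2 = -24  (running total: 36)
T_{221}*u_2*v_2*w_1 = -4*-2*0*4 = 0  (running total: 36)
T_{222}*u_2*v_2*w_2 = 3*-2*0*2 = 0  (running total: 36)
S = 36

36
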